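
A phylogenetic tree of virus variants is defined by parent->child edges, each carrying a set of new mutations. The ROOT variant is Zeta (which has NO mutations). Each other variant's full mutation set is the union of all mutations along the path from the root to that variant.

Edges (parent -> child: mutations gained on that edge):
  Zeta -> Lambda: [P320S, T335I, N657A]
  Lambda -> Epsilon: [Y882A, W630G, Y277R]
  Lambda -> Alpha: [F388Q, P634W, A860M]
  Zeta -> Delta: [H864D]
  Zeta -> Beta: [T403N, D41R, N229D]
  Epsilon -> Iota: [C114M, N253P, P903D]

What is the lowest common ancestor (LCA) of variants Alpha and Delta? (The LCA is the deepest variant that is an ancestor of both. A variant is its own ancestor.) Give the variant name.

Path from root to Alpha: Zeta -> Lambda -> Alpha
  ancestors of Alpha: {Zeta, Lambda, Alpha}
Path from root to Delta: Zeta -> Delta
  ancestors of Delta: {Zeta, Delta}
Common ancestors: {Zeta}
Walk up from Delta: Delta (not in ancestors of Alpha), Zeta (in ancestors of Alpha)
Deepest common ancestor (LCA) = Zeta

Answer: Zeta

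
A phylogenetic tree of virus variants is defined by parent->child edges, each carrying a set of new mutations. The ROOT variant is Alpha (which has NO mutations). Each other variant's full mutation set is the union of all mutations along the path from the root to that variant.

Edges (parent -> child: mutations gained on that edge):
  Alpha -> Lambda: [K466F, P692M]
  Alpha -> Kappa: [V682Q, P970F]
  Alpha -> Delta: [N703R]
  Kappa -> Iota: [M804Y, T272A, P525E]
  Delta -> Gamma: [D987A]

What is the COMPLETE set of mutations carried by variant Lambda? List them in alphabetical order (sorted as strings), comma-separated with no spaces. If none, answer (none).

Answer: K466F,P692M

Derivation:
At Alpha: gained [] -> total []
At Lambda: gained ['K466F', 'P692M'] -> total ['K466F', 'P692M']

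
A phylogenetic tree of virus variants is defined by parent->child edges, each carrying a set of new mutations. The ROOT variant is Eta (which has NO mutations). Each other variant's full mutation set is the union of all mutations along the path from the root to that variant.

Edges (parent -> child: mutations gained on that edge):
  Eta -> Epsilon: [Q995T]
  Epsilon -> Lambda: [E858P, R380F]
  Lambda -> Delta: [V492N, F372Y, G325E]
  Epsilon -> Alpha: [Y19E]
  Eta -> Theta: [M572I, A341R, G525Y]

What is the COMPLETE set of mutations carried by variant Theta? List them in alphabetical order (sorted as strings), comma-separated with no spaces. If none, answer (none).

At Eta: gained [] -> total []
At Theta: gained ['M572I', 'A341R', 'G525Y'] -> total ['A341R', 'G525Y', 'M572I']

Answer: A341R,G525Y,M572I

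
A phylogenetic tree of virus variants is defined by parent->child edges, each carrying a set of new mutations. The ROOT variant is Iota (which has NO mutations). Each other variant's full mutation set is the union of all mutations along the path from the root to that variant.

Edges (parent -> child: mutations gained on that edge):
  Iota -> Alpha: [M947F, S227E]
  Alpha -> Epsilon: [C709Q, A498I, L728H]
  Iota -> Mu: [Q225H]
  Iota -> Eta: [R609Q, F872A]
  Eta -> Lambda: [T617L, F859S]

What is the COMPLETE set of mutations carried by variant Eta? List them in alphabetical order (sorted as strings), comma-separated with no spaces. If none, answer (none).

At Iota: gained [] -> total []
At Eta: gained ['R609Q', 'F872A'] -> total ['F872A', 'R609Q']

Answer: F872A,R609Q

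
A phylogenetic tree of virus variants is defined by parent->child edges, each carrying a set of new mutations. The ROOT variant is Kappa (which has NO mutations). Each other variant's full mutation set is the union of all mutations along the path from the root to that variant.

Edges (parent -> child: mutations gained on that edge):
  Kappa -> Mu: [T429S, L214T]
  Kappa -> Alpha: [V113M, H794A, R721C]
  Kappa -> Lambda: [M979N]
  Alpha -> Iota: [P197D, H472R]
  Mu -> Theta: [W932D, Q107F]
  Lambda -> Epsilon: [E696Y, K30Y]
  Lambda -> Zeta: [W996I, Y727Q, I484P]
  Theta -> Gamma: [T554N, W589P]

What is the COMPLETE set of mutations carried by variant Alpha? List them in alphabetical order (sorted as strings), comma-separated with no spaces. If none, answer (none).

Answer: H794A,R721C,V113M

Derivation:
At Kappa: gained [] -> total []
At Alpha: gained ['V113M', 'H794A', 'R721C'] -> total ['H794A', 'R721C', 'V113M']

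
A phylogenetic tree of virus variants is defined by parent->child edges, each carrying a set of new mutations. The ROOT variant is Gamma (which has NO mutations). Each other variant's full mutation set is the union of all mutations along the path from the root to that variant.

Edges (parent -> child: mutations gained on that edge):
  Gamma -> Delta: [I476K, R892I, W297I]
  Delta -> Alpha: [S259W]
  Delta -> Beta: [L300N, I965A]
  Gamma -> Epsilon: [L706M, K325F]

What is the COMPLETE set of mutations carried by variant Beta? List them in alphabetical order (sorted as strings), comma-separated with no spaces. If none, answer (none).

At Gamma: gained [] -> total []
At Delta: gained ['I476K', 'R892I', 'W297I'] -> total ['I476K', 'R892I', 'W297I']
At Beta: gained ['L300N', 'I965A'] -> total ['I476K', 'I965A', 'L300N', 'R892I', 'W297I']

Answer: I476K,I965A,L300N,R892I,W297I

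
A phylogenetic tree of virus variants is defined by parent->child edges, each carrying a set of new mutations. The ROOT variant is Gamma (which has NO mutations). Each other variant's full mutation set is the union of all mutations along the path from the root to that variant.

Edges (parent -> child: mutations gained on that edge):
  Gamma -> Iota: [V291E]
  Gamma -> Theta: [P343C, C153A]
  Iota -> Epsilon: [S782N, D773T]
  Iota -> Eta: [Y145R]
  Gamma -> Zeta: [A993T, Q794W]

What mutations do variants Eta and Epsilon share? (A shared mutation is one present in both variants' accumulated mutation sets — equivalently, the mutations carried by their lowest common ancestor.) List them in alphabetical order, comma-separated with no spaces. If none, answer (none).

Accumulating mutations along path to Eta:
  At Gamma: gained [] -> total []
  At Iota: gained ['V291E'] -> total ['V291E']
  At Eta: gained ['Y145R'] -> total ['V291E', 'Y145R']
Mutations(Eta) = ['V291E', 'Y145R']
Accumulating mutations along path to Epsilon:
  At Gamma: gained [] -> total []
  At Iota: gained ['V291E'] -> total ['V291E']
  At Epsilon: gained ['S782N', 'D773T'] -> total ['D773T', 'S782N', 'V291E']
Mutations(Epsilon) = ['D773T', 'S782N', 'V291E']
Intersection: ['V291E', 'Y145R'] ∩ ['D773T', 'S782N', 'V291E'] = ['V291E']

Answer: V291E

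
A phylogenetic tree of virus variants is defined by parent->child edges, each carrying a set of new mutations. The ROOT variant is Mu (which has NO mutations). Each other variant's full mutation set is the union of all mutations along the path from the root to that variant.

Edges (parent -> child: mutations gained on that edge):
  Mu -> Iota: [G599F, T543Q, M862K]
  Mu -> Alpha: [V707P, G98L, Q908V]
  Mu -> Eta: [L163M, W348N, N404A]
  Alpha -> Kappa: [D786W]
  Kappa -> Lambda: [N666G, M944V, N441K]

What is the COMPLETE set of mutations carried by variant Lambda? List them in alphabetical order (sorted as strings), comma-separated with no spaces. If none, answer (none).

Answer: D786W,G98L,M944V,N441K,N666G,Q908V,V707P

Derivation:
At Mu: gained [] -> total []
At Alpha: gained ['V707P', 'G98L', 'Q908V'] -> total ['G98L', 'Q908V', 'V707P']
At Kappa: gained ['D786W'] -> total ['D786W', 'G98L', 'Q908V', 'V707P']
At Lambda: gained ['N666G', 'M944V', 'N441K'] -> total ['D786W', 'G98L', 'M944V', 'N441K', 'N666G', 'Q908V', 'V707P']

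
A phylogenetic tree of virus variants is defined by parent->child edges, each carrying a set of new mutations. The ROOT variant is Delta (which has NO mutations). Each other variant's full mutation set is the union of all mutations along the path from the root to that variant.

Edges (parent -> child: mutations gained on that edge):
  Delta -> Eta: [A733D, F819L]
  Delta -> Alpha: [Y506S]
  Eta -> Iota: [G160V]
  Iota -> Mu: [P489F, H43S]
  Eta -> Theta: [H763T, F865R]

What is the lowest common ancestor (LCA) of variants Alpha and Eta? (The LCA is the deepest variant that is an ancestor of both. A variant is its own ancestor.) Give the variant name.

Answer: Delta

Derivation:
Path from root to Alpha: Delta -> Alpha
  ancestors of Alpha: {Delta, Alpha}
Path from root to Eta: Delta -> Eta
  ancestors of Eta: {Delta, Eta}
Common ancestors: {Delta}
Walk up from Eta: Eta (not in ancestors of Alpha), Delta (in ancestors of Alpha)
Deepest common ancestor (LCA) = Delta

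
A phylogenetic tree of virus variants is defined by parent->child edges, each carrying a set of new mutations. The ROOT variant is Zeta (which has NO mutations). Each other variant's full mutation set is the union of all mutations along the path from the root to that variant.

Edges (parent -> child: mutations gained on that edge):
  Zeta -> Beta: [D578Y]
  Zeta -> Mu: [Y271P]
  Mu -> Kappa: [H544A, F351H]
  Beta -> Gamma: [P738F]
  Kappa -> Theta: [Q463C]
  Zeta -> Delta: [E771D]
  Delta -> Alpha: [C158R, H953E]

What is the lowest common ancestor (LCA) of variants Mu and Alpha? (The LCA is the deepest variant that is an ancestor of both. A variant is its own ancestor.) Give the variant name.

Answer: Zeta

Derivation:
Path from root to Mu: Zeta -> Mu
  ancestors of Mu: {Zeta, Mu}
Path from root to Alpha: Zeta -> Delta -> Alpha
  ancestors of Alpha: {Zeta, Delta, Alpha}
Common ancestors: {Zeta}
Walk up from Alpha: Alpha (not in ancestors of Mu), Delta (not in ancestors of Mu), Zeta (in ancestors of Mu)
Deepest common ancestor (LCA) = Zeta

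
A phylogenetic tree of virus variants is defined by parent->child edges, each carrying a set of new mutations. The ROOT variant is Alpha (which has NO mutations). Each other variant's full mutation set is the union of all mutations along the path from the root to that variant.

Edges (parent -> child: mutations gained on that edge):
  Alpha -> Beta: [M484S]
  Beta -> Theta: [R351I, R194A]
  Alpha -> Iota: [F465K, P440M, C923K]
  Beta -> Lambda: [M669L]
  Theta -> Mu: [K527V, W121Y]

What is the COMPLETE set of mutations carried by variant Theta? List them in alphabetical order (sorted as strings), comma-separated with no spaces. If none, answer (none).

At Alpha: gained [] -> total []
At Beta: gained ['M484S'] -> total ['M484S']
At Theta: gained ['R351I', 'R194A'] -> total ['M484S', 'R194A', 'R351I']

Answer: M484S,R194A,R351I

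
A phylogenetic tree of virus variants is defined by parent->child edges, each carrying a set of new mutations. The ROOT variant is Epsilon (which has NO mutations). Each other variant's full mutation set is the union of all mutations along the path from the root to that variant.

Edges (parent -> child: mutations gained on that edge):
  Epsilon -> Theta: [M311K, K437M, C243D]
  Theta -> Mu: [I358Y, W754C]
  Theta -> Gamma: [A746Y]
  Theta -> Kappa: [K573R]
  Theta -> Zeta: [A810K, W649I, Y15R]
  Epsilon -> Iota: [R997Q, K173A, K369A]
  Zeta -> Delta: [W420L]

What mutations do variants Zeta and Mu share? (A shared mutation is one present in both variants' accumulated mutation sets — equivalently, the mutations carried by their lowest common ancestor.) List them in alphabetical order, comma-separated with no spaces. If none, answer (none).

Answer: C243D,K437M,M311K

Derivation:
Accumulating mutations along path to Zeta:
  At Epsilon: gained [] -> total []
  At Theta: gained ['M311K', 'K437M', 'C243D'] -> total ['C243D', 'K437M', 'M311K']
  At Zeta: gained ['A810K', 'W649I', 'Y15R'] -> total ['A810K', 'C243D', 'K437M', 'M311K', 'W649I', 'Y15R']
Mutations(Zeta) = ['A810K', 'C243D', 'K437M', 'M311K', 'W649I', 'Y15R']
Accumulating mutations along path to Mu:
  At Epsilon: gained [] -> total []
  At Theta: gained ['M311K', 'K437M', 'C243D'] -> total ['C243D', 'K437M', 'M311K']
  At Mu: gained ['I358Y', 'W754C'] -> total ['C243D', 'I358Y', 'K437M', 'M311K', 'W754C']
Mutations(Mu) = ['C243D', 'I358Y', 'K437M', 'M311K', 'W754C']
Intersection: ['A810K', 'C243D', 'K437M', 'M311K', 'W649I', 'Y15R'] ∩ ['C243D', 'I358Y', 'K437M', 'M311K', 'W754C'] = ['C243D', 'K437M', 'M311K']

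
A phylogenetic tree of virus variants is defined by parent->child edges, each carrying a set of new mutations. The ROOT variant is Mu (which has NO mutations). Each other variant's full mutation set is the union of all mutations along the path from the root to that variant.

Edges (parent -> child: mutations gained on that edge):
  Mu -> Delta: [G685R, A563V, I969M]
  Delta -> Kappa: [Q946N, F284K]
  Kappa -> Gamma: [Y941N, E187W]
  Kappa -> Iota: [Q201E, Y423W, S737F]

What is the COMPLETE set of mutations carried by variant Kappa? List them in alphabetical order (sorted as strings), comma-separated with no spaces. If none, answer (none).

Answer: A563V,F284K,G685R,I969M,Q946N

Derivation:
At Mu: gained [] -> total []
At Delta: gained ['G685R', 'A563V', 'I969M'] -> total ['A563V', 'G685R', 'I969M']
At Kappa: gained ['Q946N', 'F284K'] -> total ['A563V', 'F284K', 'G685R', 'I969M', 'Q946N']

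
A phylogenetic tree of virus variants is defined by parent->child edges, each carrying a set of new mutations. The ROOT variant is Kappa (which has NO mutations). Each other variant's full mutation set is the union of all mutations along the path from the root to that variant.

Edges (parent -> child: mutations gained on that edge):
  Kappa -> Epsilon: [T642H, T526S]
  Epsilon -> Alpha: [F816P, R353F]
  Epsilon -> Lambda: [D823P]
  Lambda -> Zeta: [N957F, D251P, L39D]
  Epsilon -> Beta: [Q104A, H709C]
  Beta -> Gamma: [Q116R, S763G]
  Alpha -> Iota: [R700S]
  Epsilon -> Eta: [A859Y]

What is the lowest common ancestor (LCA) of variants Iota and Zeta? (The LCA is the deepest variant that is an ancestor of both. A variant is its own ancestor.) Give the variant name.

Path from root to Iota: Kappa -> Epsilon -> Alpha -> Iota
  ancestors of Iota: {Kappa, Epsilon, Alpha, Iota}
Path from root to Zeta: Kappa -> Epsilon -> Lambda -> Zeta
  ancestors of Zeta: {Kappa, Epsilon, Lambda, Zeta}
Common ancestors: {Kappa, Epsilon}
Walk up from Zeta: Zeta (not in ancestors of Iota), Lambda (not in ancestors of Iota), Epsilon (in ancestors of Iota), Kappa (in ancestors of Iota)
Deepest common ancestor (LCA) = Epsilon

Answer: Epsilon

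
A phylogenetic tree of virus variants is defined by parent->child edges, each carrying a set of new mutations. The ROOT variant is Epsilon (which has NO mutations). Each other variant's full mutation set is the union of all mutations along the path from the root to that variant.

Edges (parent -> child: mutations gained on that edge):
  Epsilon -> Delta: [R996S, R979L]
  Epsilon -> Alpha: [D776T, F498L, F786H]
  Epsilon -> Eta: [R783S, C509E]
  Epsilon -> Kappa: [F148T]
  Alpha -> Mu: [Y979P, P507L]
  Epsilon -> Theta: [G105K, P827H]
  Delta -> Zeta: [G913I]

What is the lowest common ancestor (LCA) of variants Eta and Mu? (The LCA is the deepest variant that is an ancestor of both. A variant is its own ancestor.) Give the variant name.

Path from root to Eta: Epsilon -> Eta
  ancestors of Eta: {Epsilon, Eta}
Path from root to Mu: Epsilon -> Alpha -> Mu
  ancestors of Mu: {Epsilon, Alpha, Mu}
Common ancestors: {Epsilon}
Walk up from Mu: Mu (not in ancestors of Eta), Alpha (not in ancestors of Eta), Epsilon (in ancestors of Eta)
Deepest common ancestor (LCA) = Epsilon

Answer: Epsilon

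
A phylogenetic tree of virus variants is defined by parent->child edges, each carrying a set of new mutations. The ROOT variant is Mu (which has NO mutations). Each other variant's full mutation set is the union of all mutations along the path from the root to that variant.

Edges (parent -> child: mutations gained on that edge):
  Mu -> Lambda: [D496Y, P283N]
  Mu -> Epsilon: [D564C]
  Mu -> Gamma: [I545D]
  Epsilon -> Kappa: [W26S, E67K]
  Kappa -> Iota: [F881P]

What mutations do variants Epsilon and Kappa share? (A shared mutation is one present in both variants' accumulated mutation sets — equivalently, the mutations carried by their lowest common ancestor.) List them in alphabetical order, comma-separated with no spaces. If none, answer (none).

Accumulating mutations along path to Epsilon:
  At Mu: gained [] -> total []
  At Epsilon: gained ['D564C'] -> total ['D564C']
Mutations(Epsilon) = ['D564C']
Accumulating mutations along path to Kappa:
  At Mu: gained [] -> total []
  At Epsilon: gained ['D564C'] -> total ['D564C']
  At Kappa: gained ['W26S', 'E67K'] -> total ['D564C', 'E67K', 'W26S']
Mutations(Kappa) = ['D564C', 'E67K', 'W26S']
Intersection: ['D564C'] ∩ ['D564C', 'E67K', 'W26S'] = ['D564C']

Answer: D564C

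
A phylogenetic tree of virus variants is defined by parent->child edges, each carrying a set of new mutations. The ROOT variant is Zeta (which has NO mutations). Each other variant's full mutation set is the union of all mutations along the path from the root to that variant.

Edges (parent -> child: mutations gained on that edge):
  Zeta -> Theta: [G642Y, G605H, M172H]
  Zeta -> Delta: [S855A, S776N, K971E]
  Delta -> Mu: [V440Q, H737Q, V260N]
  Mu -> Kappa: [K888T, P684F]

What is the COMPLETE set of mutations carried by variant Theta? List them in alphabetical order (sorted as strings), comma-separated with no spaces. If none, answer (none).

Answer: G605H,G642Y,M172H

Derivation:
At Zeta: gained [] -> total []
At Theta: gained ['G642Y', 'G605H', 'M172H'] -> total ['G605H', 'G642Y', 'M172H']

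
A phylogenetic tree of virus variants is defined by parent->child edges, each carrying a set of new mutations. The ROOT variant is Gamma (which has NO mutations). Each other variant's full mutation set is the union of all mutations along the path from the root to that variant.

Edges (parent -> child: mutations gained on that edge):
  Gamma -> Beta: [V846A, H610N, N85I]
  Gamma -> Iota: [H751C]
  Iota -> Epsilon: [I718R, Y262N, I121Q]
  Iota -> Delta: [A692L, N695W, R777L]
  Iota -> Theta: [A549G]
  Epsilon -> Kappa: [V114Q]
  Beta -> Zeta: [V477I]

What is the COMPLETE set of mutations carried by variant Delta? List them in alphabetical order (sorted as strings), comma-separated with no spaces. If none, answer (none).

Answer: A692L,H751C,N695W,R777L

Derivation:
At Gamma: gained [] -> total []
At Iota: gained ['H751C'] -> total ['H751C']
At Delta: gained ['A692L', 'N695W', 'R777L'] -> total ['A692L', 'H751C', 'N695W', 'R777L']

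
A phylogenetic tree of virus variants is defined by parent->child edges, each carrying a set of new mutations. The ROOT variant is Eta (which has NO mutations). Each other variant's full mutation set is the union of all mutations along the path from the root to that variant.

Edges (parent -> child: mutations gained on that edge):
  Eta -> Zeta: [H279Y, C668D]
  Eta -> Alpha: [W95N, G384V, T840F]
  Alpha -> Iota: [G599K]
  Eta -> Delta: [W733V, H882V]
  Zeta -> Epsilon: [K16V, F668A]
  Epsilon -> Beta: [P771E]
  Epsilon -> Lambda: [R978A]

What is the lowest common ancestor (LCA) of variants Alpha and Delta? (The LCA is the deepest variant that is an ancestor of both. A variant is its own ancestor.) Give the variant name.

Path from root to Alpha: Eta -> Alpha
  ancestors of Alpha: {Eta, Alpha}
Path from root to Delta: Eta -> Delta
  ancestors of Delta: {Eta, Delta}
Common ancestors: {Eta}
Walk up from Delta: Delta (not in ancestors of Alpha), Eta (in ancestors of Alpha)
Deepest common ancestor (LCA) = Eta

Answer: Eta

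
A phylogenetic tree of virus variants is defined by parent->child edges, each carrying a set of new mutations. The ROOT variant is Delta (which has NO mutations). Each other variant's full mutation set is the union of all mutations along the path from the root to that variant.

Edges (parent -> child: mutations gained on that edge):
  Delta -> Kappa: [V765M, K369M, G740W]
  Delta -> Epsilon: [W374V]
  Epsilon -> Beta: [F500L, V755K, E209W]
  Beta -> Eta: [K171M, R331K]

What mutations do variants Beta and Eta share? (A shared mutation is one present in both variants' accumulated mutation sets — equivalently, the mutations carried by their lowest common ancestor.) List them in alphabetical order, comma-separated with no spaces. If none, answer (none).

Answer: E209W,F500L,V755K,W374V

Derivation:
Accumulating mutations along path to Beta:
  At Delta: gained [] -> total []
  At Epsilon: gained ['W374V'] -> total ['W374V']
  At Beta: gained ['F500L', 'V755K', 'E209W'] -> total ['E209W', 'F500L', 'V755K', 'W374V']
Mutations(Beta) = ['E209W', 'F500L', 'V755K', 'W374V']
Accumulating mutations along path to Eta:
  At Delta: gained [] -> total []
  At Epsilon: gained ['W374V'] -> total ['W374V']
  At Beta: gained ['F500L', 'V755K', 'E209W'] -> total ['E209W', 'F500L', 'V755K', 'W374V']
  At Eta: gained ['K171M', 'R331K'] -> total ['E209W', 'F500L', 'K171M', 'R331K', 'V755K', 'W374V']
Mutations(Eta) = ['E209W', 'F500L', 'K171M', 'R331K', 'V755K', 'W374V']
Intersection: ['E209W', 'F500L', 'V755K', 'W374V'] ∩ ['E209W', 'F500L', 'K171M', 'R331K', 'V755K', 'W374V'] = ['E209W', 'F500L', 'V755K', 'W374V']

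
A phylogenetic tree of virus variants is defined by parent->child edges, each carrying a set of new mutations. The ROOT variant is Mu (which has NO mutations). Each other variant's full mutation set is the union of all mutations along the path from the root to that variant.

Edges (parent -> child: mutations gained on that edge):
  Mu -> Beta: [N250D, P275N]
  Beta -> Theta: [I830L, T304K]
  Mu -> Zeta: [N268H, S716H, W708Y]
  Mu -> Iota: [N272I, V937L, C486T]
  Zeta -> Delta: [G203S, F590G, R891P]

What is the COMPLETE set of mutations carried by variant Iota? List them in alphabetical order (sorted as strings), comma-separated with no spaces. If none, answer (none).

At Mu: gained [] -> total []
At Iota: gained ['N272I', 'V937L', 'C486T'] -> total ['C486T', 'N272I', 'V937L']

Answer: C486T,N272I,V937L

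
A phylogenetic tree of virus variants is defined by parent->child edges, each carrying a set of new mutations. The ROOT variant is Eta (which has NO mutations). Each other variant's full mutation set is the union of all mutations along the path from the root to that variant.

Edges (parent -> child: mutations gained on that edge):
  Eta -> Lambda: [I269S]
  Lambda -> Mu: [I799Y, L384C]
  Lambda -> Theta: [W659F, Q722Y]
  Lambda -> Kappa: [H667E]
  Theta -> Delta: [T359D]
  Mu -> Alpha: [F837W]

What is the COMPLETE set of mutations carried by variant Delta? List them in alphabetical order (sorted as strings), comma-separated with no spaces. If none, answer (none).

Answer: I269S,Q722Y,T359D,W659F

Derivation:
At Eta: gained [] -> total []
At Lambda: gained ['I269S'] -> total ['I269S']
At Theta: gained ['W659F', 'Q722Y'] -> total ['I269S', 'Q722Y', 'W659F']
At Delta: gained ['T359D'] -> total ['I269S', 'Q722Y', 'T359D', 'W659F']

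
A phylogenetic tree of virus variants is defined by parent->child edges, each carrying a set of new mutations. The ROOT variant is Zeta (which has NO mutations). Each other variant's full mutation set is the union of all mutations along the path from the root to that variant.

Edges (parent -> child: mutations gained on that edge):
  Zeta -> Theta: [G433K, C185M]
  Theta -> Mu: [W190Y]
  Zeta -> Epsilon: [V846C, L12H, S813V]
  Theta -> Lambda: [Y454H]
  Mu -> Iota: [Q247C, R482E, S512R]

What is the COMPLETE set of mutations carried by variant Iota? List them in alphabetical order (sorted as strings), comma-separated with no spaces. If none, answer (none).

At Zeta: gained [] -> total []
At Theta: gained ['G433K', 'C185M'] -> total ['C185M', 'G433K']
At Mu: gained ['W190Y'] -> total ['C185M', 'G433K', 'W190Y']
At Iota: gained ['Q247C', 'R482E', 'S512R'] -> total ['C185M', 'G433K', 'Q247C', 'R482E', 'S512R', 'W190Y']

Answer: C185M,G433K,Q247C,R482E,S512R,W190Y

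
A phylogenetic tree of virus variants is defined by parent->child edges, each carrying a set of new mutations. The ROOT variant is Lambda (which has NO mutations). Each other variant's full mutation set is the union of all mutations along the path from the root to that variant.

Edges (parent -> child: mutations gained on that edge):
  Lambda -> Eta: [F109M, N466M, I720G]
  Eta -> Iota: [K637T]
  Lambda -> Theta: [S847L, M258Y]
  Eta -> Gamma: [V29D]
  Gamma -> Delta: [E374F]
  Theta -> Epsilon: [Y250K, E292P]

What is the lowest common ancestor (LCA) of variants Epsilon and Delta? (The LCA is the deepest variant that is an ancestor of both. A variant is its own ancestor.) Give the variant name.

Path from root to Epsilon: Lambda -> Theta -> Epsilon
  ancestors of Epsilon: {Lambda, Theta, Epsilon}
Path from root to Delta: Lambda -> Eta -> Gamma -> Delta
  ancestors of Delta: {Lambda, Eta, Gamma, Delta}
Common ancestors: {Lambda}
Walk up from Delta: Delta (not in ancestors of Epsilon), Gamma (not in ancestors of Epsilon), Eta (not in ancestors of Epsilon), Lambda (in ancestors of Epsilon)
Deepest common ancestor (LCA) = Lambda

Answer: Lambda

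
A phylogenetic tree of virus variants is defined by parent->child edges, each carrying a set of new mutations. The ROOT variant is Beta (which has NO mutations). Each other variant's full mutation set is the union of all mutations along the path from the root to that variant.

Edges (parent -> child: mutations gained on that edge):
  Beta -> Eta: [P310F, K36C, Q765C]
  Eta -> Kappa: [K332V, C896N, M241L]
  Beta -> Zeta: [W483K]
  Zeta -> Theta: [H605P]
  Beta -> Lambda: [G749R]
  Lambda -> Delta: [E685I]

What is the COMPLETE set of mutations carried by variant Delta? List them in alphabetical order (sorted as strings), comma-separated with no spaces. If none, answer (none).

At Beta: gained [] -> total []
At Lambda: gained ['G749R'] -> total ['G749R']
At Delta: gained ['E685I'] -> total ['E685I', 'G749R']

Answer: E685I,G749R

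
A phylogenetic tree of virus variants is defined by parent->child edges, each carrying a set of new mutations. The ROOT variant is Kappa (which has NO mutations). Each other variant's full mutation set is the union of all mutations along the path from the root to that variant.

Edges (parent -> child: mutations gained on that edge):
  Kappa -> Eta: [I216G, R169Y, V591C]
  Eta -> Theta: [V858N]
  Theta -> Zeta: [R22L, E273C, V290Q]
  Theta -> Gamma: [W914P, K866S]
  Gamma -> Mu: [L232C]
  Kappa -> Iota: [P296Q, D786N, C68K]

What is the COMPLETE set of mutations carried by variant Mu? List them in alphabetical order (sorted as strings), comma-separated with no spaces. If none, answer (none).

Answer: I216G,K866S,L232C,R169Y,V591C,V858N,W914P

Derivation:
At Kappa: gained [] -> total []
At Eta: gained ['I216G', 'R169Y', 'V591C'] -> total ['I216G', 'R169Y', 'V591C']
At Theta: gained ['V858N'] -> total ['I216G', 'R169Y', 'V591C', 'V858N']
At Gamma: gained ['W914P', 'K866S'] -> total ['I216G', 'K866S', 'R169Y', 'V591C', 'V858N', 'W914P']
At Mu: gained ['L232C'] -> total ['I216G', 'K866S', 'L232C', 'R169Y', 'V591C', 'V858N', 'W914P']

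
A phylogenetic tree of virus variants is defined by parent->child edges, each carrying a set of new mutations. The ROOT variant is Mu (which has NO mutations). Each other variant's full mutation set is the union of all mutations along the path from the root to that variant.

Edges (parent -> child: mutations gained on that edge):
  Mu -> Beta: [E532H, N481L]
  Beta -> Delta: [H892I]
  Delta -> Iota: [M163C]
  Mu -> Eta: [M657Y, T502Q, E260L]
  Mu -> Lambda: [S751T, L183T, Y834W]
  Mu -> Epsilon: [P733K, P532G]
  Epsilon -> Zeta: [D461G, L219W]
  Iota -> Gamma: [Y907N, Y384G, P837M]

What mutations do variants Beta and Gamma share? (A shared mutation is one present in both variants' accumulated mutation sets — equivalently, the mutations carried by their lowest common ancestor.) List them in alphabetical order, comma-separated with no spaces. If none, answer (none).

Answer: E532H,N481L

Derivation:
Accumulating mutations along path to Beta:
  At Mu: gained [] -> total []
  At Beta: gained ['E532H', 'N481L'] -> total ['E532H', 'N481L']
Mutations(Beta) = ['E532H', 'N481L']
Accumulating mutations along path to Gamma:
  At Mu: gained [] -> total []
  At Beta: gained ['E532H', 'N481L'] -> total ['E532H', 'N481L']
  At Delta: gained ['H892I'] -> total ['E532H', 'H892I', 'N481L']
  At Iota: gained ['M163C'] -> total ['E532H', 'H892I', 'M163C', 'N481L']
  At Gamma: gained ['Y907N', 'Y384G', 'P837M'] -> total ['E532H', 'H892I', 'M163C', 'N481L', 'P837M', 'Y384G', 'Y907N']
Mutations(Gamma) = ['E532H', 'H892I', 'M163C', 'N481L', 'P837M', 'Y384G', 'Y907N']
Intersection: ['E532H', 'N481L'] ∩ ['E532H', 'H892I', 'M163C', 'N481L', 'P837M', 'Y384G', 'Y907N'] = ['E532H', 'N481L']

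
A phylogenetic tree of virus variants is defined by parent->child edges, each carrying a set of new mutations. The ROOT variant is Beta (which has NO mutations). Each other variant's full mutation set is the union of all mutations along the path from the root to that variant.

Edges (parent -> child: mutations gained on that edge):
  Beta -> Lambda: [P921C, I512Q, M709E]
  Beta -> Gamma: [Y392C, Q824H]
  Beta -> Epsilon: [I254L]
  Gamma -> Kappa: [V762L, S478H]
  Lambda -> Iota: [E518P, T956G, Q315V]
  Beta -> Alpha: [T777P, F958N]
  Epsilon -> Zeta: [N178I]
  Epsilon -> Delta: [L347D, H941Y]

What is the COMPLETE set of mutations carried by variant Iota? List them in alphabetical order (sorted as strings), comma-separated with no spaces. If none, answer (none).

Answer: E518P,I512Q,M709E,P921C,Q315V,T956G

Derivation:
At Beta: gained [] -> total []
At Lambda: gained ['P921C', 'I512Q', 'M709E'] -> total ['I512Q', 'M709E', 'P921C']
At Iota: gained ['E518P', 'T956G', 'Q315V'] -> total ['E518P', 'I512Q', 'M709E', 'P921C', 'Q315V', 'T956G']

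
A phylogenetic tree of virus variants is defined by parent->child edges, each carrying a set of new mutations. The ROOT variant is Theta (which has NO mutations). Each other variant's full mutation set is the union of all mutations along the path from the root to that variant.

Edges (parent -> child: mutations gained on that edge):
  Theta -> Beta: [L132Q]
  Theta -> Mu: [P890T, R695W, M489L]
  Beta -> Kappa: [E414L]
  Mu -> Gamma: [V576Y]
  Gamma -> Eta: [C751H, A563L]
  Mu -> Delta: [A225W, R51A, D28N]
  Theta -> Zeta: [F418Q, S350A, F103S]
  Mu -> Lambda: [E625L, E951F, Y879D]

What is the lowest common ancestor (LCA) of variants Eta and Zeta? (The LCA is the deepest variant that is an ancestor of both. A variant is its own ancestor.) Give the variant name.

Path from root to Eta: Theta -> Mu -> Gamma -> Eta
  ancestors of Eta: {Theta, Mu, Gamma, Eta}
Path from root to Zeta: Theta -> Zeta
  ancestors of Zeta: {Theta, Zeta}
Common ancestors: {Theta}
Walk up from Zeta: Zeta (not in ancestors of Eta), Theta (in ancestors of Eta)
Deepest common ancestor (LCA) = Theta

Answer: Theta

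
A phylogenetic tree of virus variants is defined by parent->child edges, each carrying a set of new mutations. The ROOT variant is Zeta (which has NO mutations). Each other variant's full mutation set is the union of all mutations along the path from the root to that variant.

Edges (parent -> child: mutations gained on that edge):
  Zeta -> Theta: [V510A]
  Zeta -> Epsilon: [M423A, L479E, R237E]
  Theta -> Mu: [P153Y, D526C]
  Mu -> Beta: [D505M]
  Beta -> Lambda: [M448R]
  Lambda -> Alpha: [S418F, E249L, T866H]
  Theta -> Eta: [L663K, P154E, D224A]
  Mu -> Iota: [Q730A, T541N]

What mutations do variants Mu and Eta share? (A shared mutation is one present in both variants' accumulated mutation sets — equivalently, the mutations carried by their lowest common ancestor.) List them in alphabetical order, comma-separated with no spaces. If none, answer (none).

Accumulating mutations along path to Mu:
  At Zeta: gained [] -> total []
  At Theta: gained ['V510A'] -> total ['V510A']
  At Mu: gained ['P153Y', 'D526C'] -> total ['D526C', 'P153Y', 'V510A']
Mutations(Mu) = ['D526C', 'P153Y', 'V510A']
Accumulating mutations along path to Eta:
  At Zeta: gained [] -> total []
  At Theta: gained ['V510A'] -> total ['V510A']
  At Eta: gained ['L663K', 'P154E', 'D224A'] -> total ['D224A', 'L663K', 'P154E', 'V510A']
Mutations(Eta) = ['D224A', 'L663K', 'P154E', 'V510A']
Intersection: ['D526C', 'P153Y', 'V510A'] ∩ ['D224A', 'L663K', 'P154E', 'V510A'] = ['V510A']

Answer: V510A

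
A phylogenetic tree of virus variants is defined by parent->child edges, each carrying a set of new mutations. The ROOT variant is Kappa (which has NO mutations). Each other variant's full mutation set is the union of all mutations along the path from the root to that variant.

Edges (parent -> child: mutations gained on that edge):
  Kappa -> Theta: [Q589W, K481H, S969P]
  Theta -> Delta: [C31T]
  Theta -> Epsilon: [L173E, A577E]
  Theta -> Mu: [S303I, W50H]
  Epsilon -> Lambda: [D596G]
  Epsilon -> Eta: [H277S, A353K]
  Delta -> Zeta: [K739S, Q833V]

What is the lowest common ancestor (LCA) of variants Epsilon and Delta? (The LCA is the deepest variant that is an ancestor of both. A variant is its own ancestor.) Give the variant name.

Path from root to Epsilon: Kappa -> Theta -> Epsilon
  ancestors of Epsilon: {Kappa, Theta, Epsilon}
Path from root to Delta: Kappa -> Theta -> Delta
  ancestors of Delta: {Kappa, Theta, Delta}
Common ancestors: {Kappa, Theta}
Walk up from Delta: Delta (not in ancestors of Epsilon), Theta (in ancestors of Epsilon), Kappa (in ancestors of Epsilon)
Deepest common ancestor (LCA) = Theta

Answer: Theta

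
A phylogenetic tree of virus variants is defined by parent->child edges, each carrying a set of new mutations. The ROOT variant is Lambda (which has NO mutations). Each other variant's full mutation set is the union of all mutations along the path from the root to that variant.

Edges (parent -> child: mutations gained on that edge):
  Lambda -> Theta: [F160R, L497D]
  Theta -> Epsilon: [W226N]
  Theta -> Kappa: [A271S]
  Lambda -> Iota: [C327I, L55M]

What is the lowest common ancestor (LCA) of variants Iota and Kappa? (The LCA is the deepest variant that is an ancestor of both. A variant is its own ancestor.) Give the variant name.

Path from root to Iota: Lambda -> Iota
  ancestors of Iota: {Lambda, Iota}
Path from root to Kappa: Lambda -> Theta -> Kappa
  ancestors of Kappa: {Lambda, Theta, Kappa}
Common ancestors: {Lambda}
Walk up from Kappa: Kappa (not in ancestors of Iota), Theta (not in ancestors of Iota), Lambda (in ancestors of Iota)
Deepest common ancestor (LCA) = Lambda

Answer: Lambda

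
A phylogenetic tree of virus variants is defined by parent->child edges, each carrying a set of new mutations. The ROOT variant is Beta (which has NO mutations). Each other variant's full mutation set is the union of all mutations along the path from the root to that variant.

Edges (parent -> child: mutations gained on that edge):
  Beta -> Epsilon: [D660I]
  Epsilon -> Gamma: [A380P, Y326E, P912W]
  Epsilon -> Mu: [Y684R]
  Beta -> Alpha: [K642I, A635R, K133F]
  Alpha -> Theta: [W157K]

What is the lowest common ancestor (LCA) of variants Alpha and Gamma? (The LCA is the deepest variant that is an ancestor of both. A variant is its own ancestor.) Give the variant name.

Answer: Beta

Derivation:
Path from root to Alpha: Beta -> Alpha
  ancestors of Alpha: {Beta, Alpha}
Path from root to Gamma: Beta -> Epsilon -> Gamma
  ancestors of Gamma: {Beta, Epsilon, Gamma}
Common ancestors: {Beta}
Walk up from Gamma: Gamma (not in ancestors of Alpha), Epsilon (not in ancestors of Alpha), Beta (in ancestors of Alpha)
Deepest common ancestor (LCA) = Beta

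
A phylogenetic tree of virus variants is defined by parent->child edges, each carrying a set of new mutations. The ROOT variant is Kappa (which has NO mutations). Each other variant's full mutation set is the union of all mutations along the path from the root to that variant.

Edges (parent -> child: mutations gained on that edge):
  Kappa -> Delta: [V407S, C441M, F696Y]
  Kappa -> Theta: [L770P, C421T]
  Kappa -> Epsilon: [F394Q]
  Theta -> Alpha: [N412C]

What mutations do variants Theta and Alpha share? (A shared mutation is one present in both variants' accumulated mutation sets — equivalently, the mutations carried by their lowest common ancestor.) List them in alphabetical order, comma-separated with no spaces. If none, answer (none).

Accumulating mutations along path to Theta:
  At Kappa: gained [] -> total []
  At Theta: gained ['L770P', 'C421T'] -> total ['C421T', 'L770P']
Mutations(Theta) = ['C421T', 'L770P']
Accumulating mutations along path to Alpha:
  At Kappa: gained [] -> total []
  At Theta: gained ['L770P', 'C421T'] -> total ['C421T', 'L770P']
  At Alpha: gained ['N412C'] -> total ['C421T', 'L770P', 'N412C']
Mutations(Alpha) = ['C421T', 'L770P', 'N412C']
Intersection: ['C421T', 'L770P'] ∩ ['C421T', 'L770P', 'N412C'] = ['C421T', 'L770P']

Answer: C421T,L770P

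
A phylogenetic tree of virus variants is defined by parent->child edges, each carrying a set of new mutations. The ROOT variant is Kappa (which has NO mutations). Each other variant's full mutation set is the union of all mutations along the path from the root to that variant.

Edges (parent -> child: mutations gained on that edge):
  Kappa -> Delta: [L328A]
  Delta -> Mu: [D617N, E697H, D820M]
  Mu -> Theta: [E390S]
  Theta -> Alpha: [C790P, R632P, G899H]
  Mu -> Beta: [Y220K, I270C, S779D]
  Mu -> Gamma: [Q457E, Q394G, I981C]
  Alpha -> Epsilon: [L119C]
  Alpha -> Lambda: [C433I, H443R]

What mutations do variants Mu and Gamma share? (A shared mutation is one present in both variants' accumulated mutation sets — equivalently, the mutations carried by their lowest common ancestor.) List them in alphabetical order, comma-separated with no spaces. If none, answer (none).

Accumulating mutations along path to Mu:
  At Kappa: gained [] -> total []
  At Delta: gained ['L328A'] -> total ['L328A']
  At Mu: gained ['D617N', 'E697H', 'D820M'] -> total ['D617N', 'D820M', 'E697H', 'L328A']
Mutations(Mu) = ['D617N', 'D820M', 'E697H', 'L328A']
Accumulating mutations along path to Gamma:
  At Kappa: gained [] -> total []
  At Delta: gained ['L328A'] -> total ['L328A']
  At Mu: gained ['D617N', 'E697H', 'D820M'] -> total ['D617N', 'D820M', 'E697H', 'L328A']
  At Gamma: gained ['Q457E', 'Q394G', 'I981C'] -> total ['D617N', 'D820M', 'E697H', 'I981C', 'L328A', 'Q394G', 'Q457E']
Mutations(Gamma) = ['D617N', 'D820M', 'E697H', 'I981C', 'L328A', 'Q394G', 'Q457E']
Intersection: ['D617N', 'D820M', 'E697H', 'L328A'] ∩ ['D617N', 'D820M', 'E697H', 'I981C', 'L328A', 'Q394G', 'Q457E'] = ['D617N', 'D820M', 'E697H', 'L328A']

Answer: D617N,D820M,E697H,L328A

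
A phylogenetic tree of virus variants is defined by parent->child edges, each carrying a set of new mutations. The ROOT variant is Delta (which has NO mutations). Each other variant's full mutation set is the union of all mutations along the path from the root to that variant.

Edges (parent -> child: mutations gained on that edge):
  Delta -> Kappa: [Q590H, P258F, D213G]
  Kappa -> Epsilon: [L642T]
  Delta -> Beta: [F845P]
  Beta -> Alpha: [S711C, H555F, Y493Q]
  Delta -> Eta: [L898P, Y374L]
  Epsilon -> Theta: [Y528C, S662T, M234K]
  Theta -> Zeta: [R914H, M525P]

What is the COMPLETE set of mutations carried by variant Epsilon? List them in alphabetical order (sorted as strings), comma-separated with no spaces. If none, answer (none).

At Delta: gained [] -> total []
At Kappa: gained ['Q590H', 'P258F', 'D213G'] -> total ['D213G', 'P258F', 'Q590H']
At Epsilon: gained ['L642T'] -> total ['D213G', 'L642T', 'P258F', 'Q590H']

Answer: D213G,L642T,P258F,Q590H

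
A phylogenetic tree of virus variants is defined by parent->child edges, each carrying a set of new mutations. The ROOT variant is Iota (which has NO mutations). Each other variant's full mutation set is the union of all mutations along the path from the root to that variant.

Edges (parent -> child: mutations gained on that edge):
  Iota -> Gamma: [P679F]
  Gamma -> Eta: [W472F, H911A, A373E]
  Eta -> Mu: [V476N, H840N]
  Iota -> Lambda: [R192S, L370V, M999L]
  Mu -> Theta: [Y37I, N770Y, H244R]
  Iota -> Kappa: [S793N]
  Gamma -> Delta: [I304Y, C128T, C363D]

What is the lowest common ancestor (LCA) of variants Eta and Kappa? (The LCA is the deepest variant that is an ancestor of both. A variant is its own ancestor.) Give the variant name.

Answer: Iota

Derivation:
Path from root to Eta: Iota -> Gamma -> Eta
  ancestors of Eta: {Iota, Gamma, Eta}
Path from root to Kappa: Iota -> Kappa
  ancestors of Kappa: {Iota, Kappa}
Common ancestors: {Iota}
Walk up from Kappa: Kappa (not in ancestors of Eta), Iota (in ancestors of Eta)
Deepest common ancestor (LCA) = Iota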